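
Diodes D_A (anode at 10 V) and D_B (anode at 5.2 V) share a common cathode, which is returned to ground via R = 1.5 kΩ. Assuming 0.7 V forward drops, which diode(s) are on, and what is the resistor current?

Assume both conduct. Then node N would need to be at both 10−0.7 = 9.3 V and 5.2−0.7 = 4.5 V, which is impossible.
Assume only D_A conducts: V_N = 10 − 0.7 = 9.3 V, so I_R = 9.3/1.5 = 6.2 mA.
Check D_B: its anode-to-cathode voltage is 5.2 − 9.3 = -4.1 V < 0.7 V, so it is off. The assumption is consistent.

Only D_A conducts; I_R ≈ 6.2 mA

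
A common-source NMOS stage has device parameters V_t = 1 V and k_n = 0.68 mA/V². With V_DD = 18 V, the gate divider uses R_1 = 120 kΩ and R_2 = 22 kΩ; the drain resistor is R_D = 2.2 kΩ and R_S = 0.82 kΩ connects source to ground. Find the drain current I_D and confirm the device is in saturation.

V_G = V_DD·R_2/(R_1+R_2) = 18×22/142 = 2.79 V.
Assume saturation: I_D = (k_n/2)(V_GS − V_t)² with V_GS = V_G − I_D·R_S = 2.79 − 0.82·I_D.
Substituting gives 0.229·I_D² − 2·I_D + 1.09 = 0, with roots I_D = 0.584 or 8.15 mA.
The root I_D = 8.15 mA gives V_GS = -3.9 V ≤ V_t, so take I_D = 0.584 mA.
Then V_GS = 2.31 V and V_DS = V_DD − I_D(R_D+R_S) = 18 − 0.584×3.02 = 16.2 V.
Saturation requires V_DS ≥ V_GS − V_t = 1.31 V; 16.2 ≥ 1.31 ✓.

I_D ≈ 0.58 mA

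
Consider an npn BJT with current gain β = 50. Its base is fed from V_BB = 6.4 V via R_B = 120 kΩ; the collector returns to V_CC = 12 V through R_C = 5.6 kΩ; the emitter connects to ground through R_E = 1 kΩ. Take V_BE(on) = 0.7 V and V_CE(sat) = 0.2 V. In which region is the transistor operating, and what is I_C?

active; I_C ≈ 1.7 mA

Assume active. Base-emitter loop: I_B = (V_BB − V_BE)/(R_B + (β+1)R_E) = (6.4 − 0.7)/(120 + 51×1) = 0.0333 mA.
I_C = β·I_B = 50×0.0333 = 1.67 mA.
V_CE = V_CC − I_C·R_C − I_E·R_E = 12 − 1.67×5.6 − 1.7×1 = 0.967 V > V_CE(sat), so the active-region assumption holds.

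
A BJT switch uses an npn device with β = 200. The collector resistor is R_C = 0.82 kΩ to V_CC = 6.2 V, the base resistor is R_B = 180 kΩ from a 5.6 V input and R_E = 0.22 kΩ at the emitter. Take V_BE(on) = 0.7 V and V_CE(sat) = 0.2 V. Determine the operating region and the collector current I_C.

Assume active. Base-emitter loop: I_B = (V_BB − V_BE)/(R_B + (β+1)R_E) = (5.6 − 0.7)/(180 + 201×0.22) = 0.0219 mA.
I_C = β·I_B = 200×0.0219 = 4.37 mA.
V_CE = V_CC − I_C·R_C − I_E·R_E = 6.2 − 4.37×0.82 − 4.39×0.22 = 1.65 V > V_CE(sat), so the active-region assumption holds.

active; I_C ≈ 4.4 mA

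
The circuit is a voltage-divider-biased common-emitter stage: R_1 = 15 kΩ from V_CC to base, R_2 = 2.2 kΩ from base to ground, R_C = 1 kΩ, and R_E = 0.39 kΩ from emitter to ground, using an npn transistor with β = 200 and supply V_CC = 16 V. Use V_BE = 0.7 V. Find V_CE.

Thevenize the base divider: V_Th = V_CC·R_2/(R_1+R_2) = 16×2.2/17.2 = 2.05 V, R_Th = R_1‖R_2 = 1.92 kΩ.
Base-emitter loop: V_Th = I_B·R_Th + V_BE + (β+1)I_B·R_E, so I_B = (2.05 − 0.7) / (1.92 + 201×0.39) = 0.0168 mA.
I_C = β·I_B = 200×0.0168 = 3.35 mA, and I_E = (β+1)I_B = 3.37 mA.
V_CE = V_CC − I_C·R_C − I_E·R_E = 16 − 3.35×1 − 3.37×0.39 = 11.3 V.
V_CE = 11.3 V > 0.2 V confirms active-region operation.

V_CE ≈ 11 V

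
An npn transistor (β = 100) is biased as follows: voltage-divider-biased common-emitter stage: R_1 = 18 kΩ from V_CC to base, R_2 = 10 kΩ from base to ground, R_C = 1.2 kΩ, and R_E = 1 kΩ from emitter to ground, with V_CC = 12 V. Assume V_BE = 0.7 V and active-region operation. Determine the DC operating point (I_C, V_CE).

Thevenize the base divider: V_Th = V_CC·R_2/(R_1+R_2) = 12×10/28 = 4.29 V, R_Th = R_1‖R_2 = 6.43 kΩ.
Base-emitter loop: V_Th = I_B·R_Th + V_BE + (β+1)I_B·R_E, so I_B = (4.29 − 0.7) / (6.43 + 101×1) = 0.0334 mA.
I_C = β·I_B = 100×0.0334 = 3.34 mA, and I_E = (β+1)I_B = 3.37 mA.
V_CE = V_CC − I_C·R_C − I_E·R_E = 12 − 3.34×1.2 − 3.37×1 = 4.62 V.
V_CE = 4.62 V > 0.2 V confirms active-region operation.

I_C ≈ 3.3 mA, V_CE ≈ 4.6 V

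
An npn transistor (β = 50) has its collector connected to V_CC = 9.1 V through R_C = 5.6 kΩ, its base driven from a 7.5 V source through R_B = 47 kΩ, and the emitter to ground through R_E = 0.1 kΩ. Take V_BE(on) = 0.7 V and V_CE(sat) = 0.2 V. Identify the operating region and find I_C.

Assume active: I_B = (7.5 − 0.7)/(47 + 51×0.1) = 0.131 mA, I_C = β·I_B = 6.53 mA.
Then V_CE = 9.1 − 6.53×5.6 − 6.66×0.1 = -28.1 V < 0.2 V — the active assumption fails.
Re-solve with V_CE = 0.2 V. KCL at the emitter: V_E/R_E = (V_BB−0.7−V_E)/R_B + (V_CC−0.2−V_E)/R_C, giving V_E = 0.17 V.
I_C = (V_CC − 0.2 − V_E)/R_C = (8.9 − 0.17)/5.6 = 1.56 mA.
Check: I_B = (6.8 − 0.17)/47 = 0.141 mA, and β·I_B = 7.05 mA > I_C, confirming saturation.

saturation; I_C ≈ 1.6 mA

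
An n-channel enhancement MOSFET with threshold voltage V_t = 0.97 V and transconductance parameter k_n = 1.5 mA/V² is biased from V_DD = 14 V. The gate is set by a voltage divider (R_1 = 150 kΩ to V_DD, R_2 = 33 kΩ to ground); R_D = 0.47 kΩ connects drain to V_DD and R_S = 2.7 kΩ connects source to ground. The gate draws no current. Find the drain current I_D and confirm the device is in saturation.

V_G = V_DD·R_2/(R_1+R_2) = 14×33/183 = 2.52 V.
Assume saturation: I_D = (k_n/2)(V_GS − V_t)² with V_GS = V_G − I_D·R_S = 2.52 − 2.7·I_D.
Substituting gives 5.47·I_D² − 7.3·I_D + 1.81 = 0, with roots I_D = 0.33 or 1 mA.
The root I_D = 1 mA gives V_GS = -0.187 V ≤ V_t, so take I_D = 0.33 mA.
Then V_GS = 1.63 V and V_DS = V_DD − I_D(R_D+R_S) = 14 − 0.33×3.17 = 13 V.
Saturation requires V_DS ≥ V_GS − V_t = 0.663 V; 13 ≥ 0.663 ✓.

I_D ≈ 0.33 mA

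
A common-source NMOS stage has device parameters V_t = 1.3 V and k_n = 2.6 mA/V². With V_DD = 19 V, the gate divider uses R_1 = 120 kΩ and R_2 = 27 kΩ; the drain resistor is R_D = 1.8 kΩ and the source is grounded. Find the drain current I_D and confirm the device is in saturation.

I_D ≈ 6.2 mA

V_G = V_DD·R_2/(R_1+R_2) = 19×27/147 = 3.49 V. With the source grounded, V_GS = V_G = 3.49 V.
Assume saturation: I_D = (k_n/2)(V_GS − V_t)² = (2.6/2)×(3.49 − 1.3)² = 1.3×2.19² = 6.23 mA.
V_DS = V_DD − I_D·R_D = 19 − 6.23×1.8 = 7.78 V.
Saturation requires V_DS ≥ V_GS − V_t = 2.19 V; 7.78 ≥ 2.19 ✓.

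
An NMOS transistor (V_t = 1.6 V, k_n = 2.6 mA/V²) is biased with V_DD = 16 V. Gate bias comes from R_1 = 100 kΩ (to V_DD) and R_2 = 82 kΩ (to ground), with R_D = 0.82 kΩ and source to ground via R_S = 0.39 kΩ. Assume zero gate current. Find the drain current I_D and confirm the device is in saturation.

V_G = V_DD·R_2/(R_1+R_2) = 16×82/182 = 7.21 V.
Assume saturation: I_D = (k_n/2)(V_GS − V_t)² with V_GS = V_G − I_D·R_S = 7.21 − 0.39·I_D.
Substituting gives 0.198·I_D² − 6.69·I_D + 40.9 = 0, with roots I_D = 8.01 or 25.8 mA.
The root I_D = 25.8 mA gives V_GS = -2.86 V ≤ V_t, so take I_D = 8.01 mA.
Then V_GS = 4.08 V and V_DS = V_DD − I_D(R_D+R_S) = 16 − 8.01×1.21 = 6.3 V.
Saturation requires V_DS ≥ V_GS − V_t = 2.48 V; 6.3 ≥ 2.48 ✓.

I_D ≈ 8 mA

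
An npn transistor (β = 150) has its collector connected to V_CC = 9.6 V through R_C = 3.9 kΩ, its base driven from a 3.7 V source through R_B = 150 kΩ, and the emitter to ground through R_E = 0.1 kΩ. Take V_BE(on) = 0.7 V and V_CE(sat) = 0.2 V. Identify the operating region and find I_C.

saturation; I_C ≈ 2.3 mA

Assume active: I_B = (3.7 − 0.7)/(150 + 151×0.1) = 0.0182 mA, I_C = β·I_B = 2.73 mA.
Then V_CE = 9.6 − 2.73×3.9 − 2.74×0.1 = -1.3 V < 0.2 V — the active assumption fails.
Re-solve with V_CE = 0.2 V. KCL at the emitter: V_E/R_E = (V_BB−0.7−V_E)/R_B + (V_CC−0.2−V_E)/R_C, giving V_E = 0.237 V.
I_C = (V_CC − 0.2 − V_E)/R_C = (9.4 − 0.237)/3.9 = 2.35 mA.
Check: I_B = (3 − 0.237)/150 = 0.0184 mA, and β·I_B = 2.76 mA > I_C, confirming saturation.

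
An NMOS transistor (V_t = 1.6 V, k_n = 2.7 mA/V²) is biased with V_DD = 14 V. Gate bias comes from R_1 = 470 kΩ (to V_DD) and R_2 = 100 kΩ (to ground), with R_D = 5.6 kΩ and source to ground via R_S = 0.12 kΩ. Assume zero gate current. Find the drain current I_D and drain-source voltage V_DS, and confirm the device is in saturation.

V_G = V_DD·R_2/(R_1+R_2) = 14×100/570 = 2.46 V.
Assume saturation: I_D = (k_n/2)(V_GS − V_t)² with V_GS = V_G − I_D·R_S = 2.46 − 0.12·I_D.
Substituting gives 0.0194·I_D² − 1.28·I_D + 0.99 = 0, with roots I_D = 0.784 or 64.9 mA.
The root I_D = 64.9 mA gives V_GS = -5.33 V ≤ V_t, so take I_D = 0.784 mA.
Then V_GS = 2.36 V and V_DS = V_DD − I_D(R_D+R_S) = 14 − 0.784×5.72 = 9.52 V.
Saturation requires V_DS ≥ V_GS − V_t = 0.762 V; 9.52 ≥ 0.762 ✓.

I_D ≈ 0.78 mA, V_DS ≈ 9.5 V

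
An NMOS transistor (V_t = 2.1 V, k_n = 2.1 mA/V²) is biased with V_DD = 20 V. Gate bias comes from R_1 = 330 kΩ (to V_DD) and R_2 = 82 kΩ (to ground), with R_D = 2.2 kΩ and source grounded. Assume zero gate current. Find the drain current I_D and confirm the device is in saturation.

V_G = V_DD·R_2/(R_1+R_2) = 20×82/412 = 3.98 V. With the source grounded, V_GS = V_G = 3.98 V.
Assume saturation: I_D = (k_n/2)(V_GS − V_t)² = (2.1/2)×(3.98 − 2.1)² = 1.05×1.88² = 3.71 mA.
V_DS = V_DD − I_D·R_D = 20 − 3.71×2.2 = 11.8 V.
Saturation requires V_DS ≥ V_GS − V_t = 1.88 V; 11.8 ≥ 1.88 ✓.

I_D ≈ 3.7 mA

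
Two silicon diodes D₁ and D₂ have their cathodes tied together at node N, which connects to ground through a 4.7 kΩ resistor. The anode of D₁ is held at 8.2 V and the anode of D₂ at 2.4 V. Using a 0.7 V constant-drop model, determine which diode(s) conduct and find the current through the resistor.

Only D₁ conducts; I_R ≈ 1.6 mA

Assume both conduct. Then node N would need to be at both 8.2−0.7 = 7.5 V and 2.4−0.7 = 1.7 V, which is impossible.
Assume only D₁ conducts: V_N = 8.2 − 0.7 = 7.5 V, so I_R = 7.5/4.7 = 1.6 mA.
Check D₂: its anode-to-cathode voltage is 2.4 − 7.5 = -5.1 V < 0.7 V, so it is off. The assumption is consistent.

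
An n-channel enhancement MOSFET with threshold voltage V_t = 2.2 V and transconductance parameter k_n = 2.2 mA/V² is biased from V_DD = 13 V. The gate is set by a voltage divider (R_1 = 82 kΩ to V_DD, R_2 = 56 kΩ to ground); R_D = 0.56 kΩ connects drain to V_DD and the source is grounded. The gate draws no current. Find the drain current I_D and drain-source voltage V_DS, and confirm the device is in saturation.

V_G = V_DD·R_2/(R_1+R_2) = 13×56/138 = 5.28 V. With the source grounded, V_GS = V_G = 5.28 V.
Assume saturation: I_D = (k_n/2)(V_GS − V_t)² = (2.2/2)×(5.28 − 2.2)² = 1.1×3.08² = 10.4 mA.
V_DS = V_DD − I_D·R_D = 13 − 10.4×0.56 = 7.17 V.
Saturation requires V_DS ≥ V_GS − V_t = 3.08 V; 7.17 ≥ 3.08 ✓.

I_D ≈ 10 mA, V_DS ≈ 7.2 V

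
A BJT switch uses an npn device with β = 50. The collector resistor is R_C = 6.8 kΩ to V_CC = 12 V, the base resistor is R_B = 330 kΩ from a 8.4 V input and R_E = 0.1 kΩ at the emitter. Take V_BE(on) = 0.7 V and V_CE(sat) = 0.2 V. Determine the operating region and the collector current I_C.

Assume active. Base-emitter loop: I_B = (V_BB − V_BE)/(R_B + (β+1)R_E) = (8.4 − 0.7)/(330 + 51×0.1) = 0.023 mA.
I_C = β·I_B = 50×0.023 = 1.15 mA.
V_CE = V_CC − I_C·R_C − I_E·R_E = 12 − 1.15×6.8 − 1.17×0.1 = 4.07 V > V_CE(sat), so the active-region assumption holds.

active; I_C ≈ 1.1 mA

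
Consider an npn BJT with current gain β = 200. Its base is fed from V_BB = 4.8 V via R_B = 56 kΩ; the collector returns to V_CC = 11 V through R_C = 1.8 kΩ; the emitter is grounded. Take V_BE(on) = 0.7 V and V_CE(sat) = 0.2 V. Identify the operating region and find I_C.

saturation; I_C ≈ 6 mA

Assume active: I_B = (4.8 − 0.7)/56 = 0.0732 mA, giving I_C = β·I_B = 14.6 mA.
But then V_CE = 11 − 14.6×1.8 = -15.4 V < V_CE(sat) = 0.2 V — impossible in the active region.
So the transistor is saturated. With V_CE = 0.2 V, I_C = (V_CC − 0.2)/R_C = 10.8/1.8 = 6 mA.
Check: β·I_B = 14.6 mA > I_C = 6 mA, confirming saturation.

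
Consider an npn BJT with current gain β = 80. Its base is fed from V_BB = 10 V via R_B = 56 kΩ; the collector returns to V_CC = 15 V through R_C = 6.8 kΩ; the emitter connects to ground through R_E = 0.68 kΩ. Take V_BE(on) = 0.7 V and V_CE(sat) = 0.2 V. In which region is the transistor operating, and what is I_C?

Assume active: I_B = (10 − 0.7)/(56 + 81×0.68) = 0.0837 mA, I_C = β·I_B = 6.7 mA.
Then V_CE = 15 − 6.7×6.8 − 6.78×0.68 = -35.2 V < 0.2 V — the active assumption fails.
Re-solve with V_CE = 0.2 V. KCL at the emitter: V_E/R_E = (V_BB−0.7−V_E)/R_B + (V_CC−0.2−V_E)/R_C, giving V_E = 1.43 V.
I_C = (V_CC − 0.2 − V_E)/R_C = (14.8 − 1.43)/6.8 = 1.97 mA.
Check: I_B = (9.3 − 1.43)/56 = 0.14 mA, and β·I_B = 11.2 mA > I_C, confirming saturation.

saturation; I_C ≈ 2 mA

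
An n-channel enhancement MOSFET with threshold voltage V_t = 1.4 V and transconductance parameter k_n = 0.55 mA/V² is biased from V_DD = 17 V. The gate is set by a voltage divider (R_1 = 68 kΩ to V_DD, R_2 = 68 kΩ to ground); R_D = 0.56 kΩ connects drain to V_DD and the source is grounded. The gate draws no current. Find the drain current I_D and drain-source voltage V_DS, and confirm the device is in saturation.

I_D ≈ 14 mA, V_DS ≈ 9.2 V

V_G = V_DD·R_2/(R_1+R_2) = 17×68/136 = 8.5 V. With the source grounded, V_GS = V_G = 8.5 V.
Assume saturation: I_D = (k_n/2)(V_GS − V_t)² = (0.55/2)×(8.5 − 1.4)² = 0.275×7.1² = 13.9 mA.
V_DS = V_DD − I_D·R_D = 17 − 13.9×0.56 = 9.24 V.
Saturation requires V_DS ≥ V_GS − V_t = 7.1 V; 9.24 ≥ 7.1 ✓.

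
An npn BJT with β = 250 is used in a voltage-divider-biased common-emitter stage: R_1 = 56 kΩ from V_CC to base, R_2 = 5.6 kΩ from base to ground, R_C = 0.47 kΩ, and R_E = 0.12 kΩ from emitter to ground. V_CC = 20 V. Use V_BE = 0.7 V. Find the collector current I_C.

I_C ≈ 7.9 mA

Thevenize the base divider: V_Th = V_CC·R_2/(R_1+R_2) = 20×5.6/61.6 = 1.82 V, R_Th = R_1‖R_2 = 5.09 kΩ.
Base-emitter loop: V_Th = I_B·R_Th + V_BE + (β+1)I_B·R_E, so I_B = (1.82 − 0.7) / (5.09 + 251×0.12) = 0.0318 mA.
I_C = β·I_B = 250×0.0318 = 7.94 mA, and I_E = (β+1)I_B = 7.97 mA.
V_CE = V_CC − I_C·R_C − I_E·R_E = 20 − 7.94×0.47 − 7.97×0.12 = 15.3 V.
V_CE = 15.3 V > 0.2 V confirms active-region operation.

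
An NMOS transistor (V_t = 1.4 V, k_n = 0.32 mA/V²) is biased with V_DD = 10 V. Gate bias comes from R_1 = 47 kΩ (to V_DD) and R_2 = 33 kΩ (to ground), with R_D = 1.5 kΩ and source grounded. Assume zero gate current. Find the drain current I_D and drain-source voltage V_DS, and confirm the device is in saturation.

V_G = V_DD·R_2/(R_1+R_2) = 10×33/80 = 4.12 V. With the source grounded, V_GS = V_G = 4.12 V.
Assume saturation: I_D = (k_n/2)(V_GS − V_t)² = (0.32/2)×(4.12 − 1.4)² = 0.16×2.73² = 1.19 mA.
V_DS = V_DD − I_D·R_D = 10 − 1.19×1.5 = 8.22 V.
Saturation requires V_DS ≥ V_GS − V_t = 2.73 V; 8.22 ≥ 2.73 ✓.

I_D ≈ 1.2 mA, V_DS ≈ 8.2 V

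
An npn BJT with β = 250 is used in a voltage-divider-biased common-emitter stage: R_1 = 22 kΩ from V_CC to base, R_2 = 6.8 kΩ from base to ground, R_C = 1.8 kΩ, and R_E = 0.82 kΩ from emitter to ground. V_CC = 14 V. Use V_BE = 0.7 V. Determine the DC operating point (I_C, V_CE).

Thevenize the base divider: V_Th = V_CC·R_2/(R_1+R_2) = 14×6.8/28.8 = 3.31 V, R_Th = R_1‖R_2 = 5.19 kΩ.
Base-emitter loop: V_Th = I_B·R_Th + V_BE + (β+1)I_B·R_E, so I_B = (3.31 − 0.7) / (5.19 + 251×0.82) = 0.0123 mA.
I_C = β·I_B = 250×0.0123 = 3.09 mA, and I_E = (β+1)I_B = 3.1 mA.
V_CE = V_CC − I_C·R_C − I_E·R_E = 14 − 3.09×1.8 − 3.1×0.82 = 5.9 V.
V_CE = 5.9 V > 0.2 V confirms active-region operation.

I_C ≈ 3.1 mA, V_CE ≈ 5.9 V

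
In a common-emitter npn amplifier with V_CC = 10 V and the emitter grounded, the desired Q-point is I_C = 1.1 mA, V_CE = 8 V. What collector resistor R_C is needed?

Collector loop: V_CC = I_C·R_C + V_CE.
R_C = (V_CC − V_CE)/I_C = (10 − 8)/1.1 = 1.82 kΩ.

R_C ≈ 1.8 kΩ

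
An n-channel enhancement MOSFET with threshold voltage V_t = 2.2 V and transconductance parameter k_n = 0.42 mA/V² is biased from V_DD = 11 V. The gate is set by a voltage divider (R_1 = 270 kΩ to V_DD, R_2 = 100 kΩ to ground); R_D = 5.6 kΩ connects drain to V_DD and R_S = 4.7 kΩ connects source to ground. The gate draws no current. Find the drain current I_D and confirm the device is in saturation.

V_G = V_DD·R_2/(R_1+R_2) = 11×100/370 = 2.97 V.
Assume saturation: I_D = (k_n/2)(V_GS − V_t)² with V_GS = V_G − I_D·R_S = 2.97 − 4.7·I_D.
Substituting gives 4.64·I_D² − 2.53·I_D + 0.125 = 0, with roots I_D = 0.0553 or 0.489 mA.
The root I_D = 0.489 mA gives V_GS = 0.674 V ≤ V_t, so take I_D = 0.0553 mA.
Then V_GS = 2.71 V and V_DS = V_DD − I_D(R_D+R_S) = 11 − 0.0553×10.3 = 10.4 V.
Saturation requires V_DS ≥ V_GS − V_t = 0.513 V; 10.4 ≥ 0.513 ✓.

I_D ≈ 0.055 mA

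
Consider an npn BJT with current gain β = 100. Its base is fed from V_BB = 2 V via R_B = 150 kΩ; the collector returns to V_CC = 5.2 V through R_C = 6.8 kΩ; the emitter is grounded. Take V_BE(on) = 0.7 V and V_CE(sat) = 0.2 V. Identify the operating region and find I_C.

saturation; I_C ≈ 0.74 mA

Assume active: I_B = (2 − 0.7)/150 = 0.00867 mA, giving I_C = β·I_B = 0.867 mA.
But then V_CE = 5.2 − 0.867×6.8 = -0.693 V < V_CE(sat) = 0.2 V — impossible in the active region.
So the transistor is saturated. With V_CE = 0.2 V, I_C = (V_CC − 0.2)/R_C = 5/6.8 = 0.735 mA.
Check: β·I_B = 0.867 mA > I_C = 0.735 mA, confirming saturation.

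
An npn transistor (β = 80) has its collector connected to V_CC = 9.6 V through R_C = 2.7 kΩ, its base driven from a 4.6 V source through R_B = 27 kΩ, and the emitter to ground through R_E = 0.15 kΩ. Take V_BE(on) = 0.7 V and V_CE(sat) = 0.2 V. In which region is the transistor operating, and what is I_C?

Assume active: I_B = (4.6 − 0.7)/(27 + 81×0.15) = 0.0996 mA, I_C = β·I_B = 7.97 mA.
Then V_CE = 9.6 − 7.97×2.7 − 8.07×0.15 = -13.1 V < 0.2 V — the active assumption fails.
Re-solve with V_CE = 0.2 V. KCL at the emitter: V_E/R_E = (V_BB−0.7−V_E)/R_B + (V_CC−0.2−V_E)/R_C, giving V_E = 0.513 V.
I_C = (V_CC − 0.2 − V_E)/R_C = (9.4 − 0.513)/2.7 = 3.29 mA.
Check: I_B = (3.9 − 0.513)/27 = 0.125 mA, and β·I_B = 10 mA > I_C, confirming saturation.

saturation; I_C ≈ 3.3 mA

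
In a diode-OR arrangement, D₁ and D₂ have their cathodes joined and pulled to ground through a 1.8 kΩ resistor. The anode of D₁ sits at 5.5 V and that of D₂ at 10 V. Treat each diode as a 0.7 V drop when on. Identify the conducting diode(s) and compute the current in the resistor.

Only D₂ conducts; I_R ≈ 5.2 mA

Assume both conduct. Then node N would need to be at both 5.5−0.7 = 4.8 V and 10−0.7 = 9.3 V, which is impossible.
Assume only D₂ conducts: V_N = 10 − 0.7 = 9.3 V, so I_R = 9.3/1.8 = 5.17 mA.
Check D₁: its anode-to-cathode voltage is 5.5 − 9.3 = -3.8 V < 0.7 V, so it is off. The assumption is consistent.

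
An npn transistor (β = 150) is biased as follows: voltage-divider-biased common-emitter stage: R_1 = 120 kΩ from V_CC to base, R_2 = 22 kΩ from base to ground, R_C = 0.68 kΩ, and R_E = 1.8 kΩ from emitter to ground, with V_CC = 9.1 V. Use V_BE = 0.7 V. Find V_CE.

V_CE ≈ 8.2 V

Thevenize the base divider: V_Th = V_CC·R_2/(R_1+R_2) = 9.1×22/142 = 1.41 V, R_Th = R_1‖R_2 = 18.6 kΩ.
Base-emitter loop: V_Th = I_B·R_Th + V_BE + (β+1)I_B·R_E, so I_B = (1.41 − 0.7) / (18.6 + 151×1.8) = 0.00244 mA.
I_C = β·I_B = 150×0.00244 = 0.367 mA, and I_E = (β+1)I_B = 0.369 mA.
V_CE = V_CC − I_C·R_C − I_E·R_E = 9.1 − 0.367×0.68 − 0.369×1.8 = 8.19 V.
V_CE = 8.19 V > 0.2 V confirms active-region operation.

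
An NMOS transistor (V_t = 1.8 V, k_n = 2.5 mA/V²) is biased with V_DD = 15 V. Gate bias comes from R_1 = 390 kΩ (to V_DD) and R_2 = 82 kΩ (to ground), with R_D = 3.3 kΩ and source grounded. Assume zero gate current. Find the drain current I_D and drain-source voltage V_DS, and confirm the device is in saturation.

V_G = V_DD·R_2/(R_1+R_2) = 15×82/472 = 2.61 V. With the source grounded, V_GS = V_G = 2.61 V.
Assume saturation: I_D = (k_n/2)(V_GS − V_t)² = (2.5/2)×(2.61 − 1.8)² = 1.25×0.806² = 0.812 mA.
V_DS = V_DD − I_D·R_D = 15 − 0.812×3.3 = 12.3 V.
Saturation requires V_DS ≥ V_GS − V_t = 0.806 V; 12.3 ≥ 0.806 ✓.

I_D ≈ 0.81 mA, V_DS ≈ 12 V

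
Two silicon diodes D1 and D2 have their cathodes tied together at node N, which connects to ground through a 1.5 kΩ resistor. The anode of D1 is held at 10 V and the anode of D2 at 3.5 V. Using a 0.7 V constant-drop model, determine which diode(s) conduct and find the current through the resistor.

Only D1 conducts; I_R ≈ 6.2 mA

Assume both conduct. Then node N would need to be at both 10−0.7 = 9.3 V and 3.5−0.7 = 2.8 V, which is impossible.
Assume only D1 conducts: V_N = 10 − 0.7 = 9.3 V, so I_R = 9.3/1.5 = 6.2 mA.
Check D2: its anode-to-cathode voltage is 3.5 − 9.3 = -5.8 V < 0.7 V, so it is off. The assumption is consistent.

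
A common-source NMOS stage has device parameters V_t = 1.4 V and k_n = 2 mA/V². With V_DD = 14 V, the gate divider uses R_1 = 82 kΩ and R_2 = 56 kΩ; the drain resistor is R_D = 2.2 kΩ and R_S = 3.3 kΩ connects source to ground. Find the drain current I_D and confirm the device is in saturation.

I_D ≈ 1 mA

V_G = V_DD·R_2/(R_1+R_2) = 14×56/138 = 5.68 V.
Assume saturation: I_D = (k_n/2)(V_GS − V_t)² with V_GS = V_G − I_D·R_S = 5.68 − 3.3·I_D.
Substituting gives 10.9·I_D² − 29.3·I_D + 18.3 = 0, with roots I_D = 0.995 or 1.69 mA.
The root I_D = 1.69 mA gives V_GS = 0.0995 V ≤ V_t, so take I_D = 0.995 mA.
Then V_GS = 2.4 V and V_DS = V_DD − I_D(R_D+R_S) = 14 − 0.995×5.5 = 8.53 V.
Saturation requires V_DS ≥ V_GS − V_t = 0.998 V; 8.53 ≥ 0.998 ✓.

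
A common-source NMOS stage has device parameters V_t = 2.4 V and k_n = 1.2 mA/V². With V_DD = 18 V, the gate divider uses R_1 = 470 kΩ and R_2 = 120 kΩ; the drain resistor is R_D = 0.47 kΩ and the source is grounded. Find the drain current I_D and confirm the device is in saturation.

I_D ≈ 0.95 mA

V_G = V_DD·R_2/(R_1+R_2) = 18×120/590 = 3.66 V. With the source grounded, V_GS = V_G = 3.66 V.
Assume saturation: I_D = (k_n/2)(V_GS − V_t)² = (1.2/2)×(3.66 − 2.4)² = 0.6×1.26² = 0.954 mA.
V_DS = V_DD − I_D·R_D = 18 − 0.954×0.47 = 17.6 V.
Saturation requires V_DS ≥ V_GS − V_t = 1.26 V; 17.6 ≥ 1.26 ✓.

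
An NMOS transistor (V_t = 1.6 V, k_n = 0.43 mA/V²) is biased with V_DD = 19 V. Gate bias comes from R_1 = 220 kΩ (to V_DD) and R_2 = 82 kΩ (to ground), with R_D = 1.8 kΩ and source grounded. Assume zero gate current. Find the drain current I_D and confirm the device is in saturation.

I_D ≈ 2.7 mA

V_G = V_DD·R_2/(R_1+R_2) = 19×82/302 = 5.16 V. With the source grounded, V_GS = V_G = 5.16 V.
Assume saturation: I_D = (k_n/2)(V_GS − V_t)² = (0.43/2)×(5.16 − 1.6)² = 0.215×3.56² = 2.72 mA.
V_DS = V_DD − I_D·R_D = 19 − 2.72×1.8 = 14.1 V.
Saturation requires V_DS ≥ V_GS − V_t = 3.56 V; 14.1 ≥ 3.56 ✓.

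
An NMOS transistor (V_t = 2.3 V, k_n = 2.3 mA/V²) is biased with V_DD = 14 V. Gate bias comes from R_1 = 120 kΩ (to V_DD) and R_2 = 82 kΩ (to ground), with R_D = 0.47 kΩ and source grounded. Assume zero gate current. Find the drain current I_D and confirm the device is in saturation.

I_D ≈ 13 mA

V_G = V_DD·R_2/(R_1+R_2) = 14×82/202 = 5.68 V. With the source grounded, V_GS = V_G = 5.68 V.
Assume saturation: I_D = (k_n/2)(V_GS − V_t)² = (2.3/2)×(5.68 − 2.3)² = 1.15×3.38² = 13.2 mA.
V_DS = V_DD − I_D·R_D = 14 − 13.2×0.47 = 7.81 V.
Saturation requires V_DS ≥ V_GS − V_t = 3.38 V; 7.81 ≥ 3.38 ✓.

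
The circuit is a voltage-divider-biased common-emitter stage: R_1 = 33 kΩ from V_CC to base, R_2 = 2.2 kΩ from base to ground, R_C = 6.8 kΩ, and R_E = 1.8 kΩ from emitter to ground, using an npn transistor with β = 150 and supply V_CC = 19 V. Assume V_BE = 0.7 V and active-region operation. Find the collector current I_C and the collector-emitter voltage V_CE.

I_C ≈ 0.27 mA, V_CE ≈ 17 V

Thevenize the base divider: V_Th = V_CC·R_2/(R_1+R_2) = 19×2.2/35.2 = 1.19 V, R_Th = R_1‖R_2 = 2.06 kΩ.
Base-emitter loop: V_Th = I_B·R_Th + V_BE + (β+1)I_B·R_E, so I_B = (1.19 − 0.7) / (2.06 + 151×1.8) = 0.00178 mA.
I_C = β·I_B = 150×0.00178 = 0.267 mA, and I_E = (β+1)I_B = 0.269 mA.
V_CE = V_CC − I_C·R_C − I_E·R_E = 19 − 0.267×6.8 − 0.269×1.8 = 16.7 V.
V_CE = 16.7 V > 0.2 V confirms active-region operation.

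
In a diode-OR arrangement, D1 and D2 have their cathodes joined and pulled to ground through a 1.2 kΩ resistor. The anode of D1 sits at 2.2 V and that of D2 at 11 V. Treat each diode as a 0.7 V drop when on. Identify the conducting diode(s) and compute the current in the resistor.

Only D2 conducts; I_R ≈ 8.6 mA

Assume both conduct. Then node N would need to be at both 2.2−0.7 = 1.5 V and 11−0.7 = 10.3 V, which is impossible.
Assume only D2 conducts: V_N = 11 − 0.7 = 10.3 V, so I_R = 10.3/1.2 = 8.58 mA.
Check D1: its anode-to-cathode voltage is 2.2 − 10.3 = -8.1 V < 0.7 V, so it is off. The assumption is consistent.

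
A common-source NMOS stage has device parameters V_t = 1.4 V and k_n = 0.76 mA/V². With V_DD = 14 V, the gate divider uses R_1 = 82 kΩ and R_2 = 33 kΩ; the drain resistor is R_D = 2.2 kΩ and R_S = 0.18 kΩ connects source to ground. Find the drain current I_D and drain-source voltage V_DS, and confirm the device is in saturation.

V_G = V_DD·R_2/(R_1+R_2) = 14×33/115 = 4.02 V.
Assume saturation: I_D = (k_n/2)(V_GS − V_t)² with V_GS = V_G − I_D·R_S = 4.02 − 0.18·I_D.
Substituting gives 0.0123·I_D² − 1.36·I_D + 2.6 = 0, with roots I_D = 1.95 or 108 mA.
The root I_D = 108 mA gives V_GS = -15.5 V ≤ V_t, so take I_D = 1.95 mA.
Then V_GS = 3.67 V and V_DS = V_DD − I_D(R_D+R_S) = 14 − 1.95×2.38 = 9.36 V.
Saturation requires V_DS ≥ V_GS − V_t = 2.27 V; 9.36 ≥ 2.27 ✓.

I_D ≈ 2 mA, V_DS ≈ 9.4 V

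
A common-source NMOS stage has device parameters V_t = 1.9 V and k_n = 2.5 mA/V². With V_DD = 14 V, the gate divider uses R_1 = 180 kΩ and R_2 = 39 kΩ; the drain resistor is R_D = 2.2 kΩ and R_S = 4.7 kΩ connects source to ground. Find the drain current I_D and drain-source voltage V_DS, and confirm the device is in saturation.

V_G = V_DD·R_2/(R_1+R_2) = 14×39/219 = 2.49 V.
Assume saturation: I_D = (k_n/2)(V_GS − V_t)² with V_GS = V_G − I_D·R_S = 2.49 − 4.7·I_D.
Substituting gives 27.6·I_D² − 7.97·I_D + 0.44 = 0, with roots I_D = 0.0743 or 0.214 mA.
The root I_D = 0.214 mA gives V_GS = 1.49 V ≤ V_t, so take I_D = 0.0743 mA.
Then V_GS = 2.14 V and V_DS = V_DD − I_D(R_D+R_S) = 14 − 0.0743×6.9 = 13.5 V.
Saturation requires V_DS ≥ V_GS − V_t = 0.244 V; 13.5 ≥ 0.244 ✓.

I_D ≈ 0.074 mA, V_DS ≈ 13 V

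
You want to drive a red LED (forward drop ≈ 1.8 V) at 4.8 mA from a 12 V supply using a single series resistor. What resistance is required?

R ≈ 2.1 kΩ

The resistor drops V_S − V_D = 12 − 1.8 = 10.2 V at 4.8 mA.
R = 10.2 V / 4.8 mA = 2.12 kΩ.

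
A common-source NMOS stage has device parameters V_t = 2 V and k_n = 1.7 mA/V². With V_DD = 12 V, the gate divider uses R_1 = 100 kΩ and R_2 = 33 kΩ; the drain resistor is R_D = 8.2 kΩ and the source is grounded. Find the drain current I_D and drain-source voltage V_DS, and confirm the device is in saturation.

V_G = V_DD·R_2/(R_1+R_2) = 12×33/133 = 2.98 V. With the source grounded, V_GS = V_G = 2.98 V.
Assume saturation: I_D = (k_n/2)(V_GS − V_t)² = (1.7/2)×(2.98 − 2)² = 0.85×0.977² = 0.812 mA.
V_DS = V_DD − I_D·R_D = 12 − 0.812×8.2 = 5.34 V.
Saturation requires V_DS ≥ V_GS − V_t = 0.977 V; 5.34 ≥ 0.977 ✓.

I_D ≈ 0.81 mA, V_DS ≈ 5.3 V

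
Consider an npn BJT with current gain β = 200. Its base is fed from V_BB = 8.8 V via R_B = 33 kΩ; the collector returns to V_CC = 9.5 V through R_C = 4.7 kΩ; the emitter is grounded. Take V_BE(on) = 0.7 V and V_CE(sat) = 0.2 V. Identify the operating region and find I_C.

saturation; I_C ≈ 2 mA

Assume active: I_B = (8.8 − 0.7)/33 = 0.245 mA, giving I_C = β·I_B = 49.1 mA.
But then V_CE = 9.5 − 49.1×4.7 = -221 V < V_CE(sat) = 0.2 V — impossible in the active region.
So the transistor is saturated. With V_CE = 0.2 V, I_C = (V_CC − 0.2)/R_C = 9.3/4.7 = 1.98 mA.
Check: β·I_B = 49.1 mA > I_C = 1.98 mA, confirming saturation.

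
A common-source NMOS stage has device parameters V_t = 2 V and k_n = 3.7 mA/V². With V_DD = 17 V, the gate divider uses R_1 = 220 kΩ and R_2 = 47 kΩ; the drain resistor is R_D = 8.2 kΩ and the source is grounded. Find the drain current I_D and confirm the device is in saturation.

I_D ≈ 1.8 mA

V_G = V_DD·R_2/(R_1+R_2) = 17×47/267 = 2.99 V. With the source grounded, V_GS = V_G = 2.99 V.
Assume saturation: I_D = (k_n/2)(V_GS − V_t)² = (3.7/2)×(2.99 − 2)² = 1.85×0.993² = 1.82 mA.
V_DS = V_DD − I_D·R_D = 17 − 1.82×8.2 = 2.06 V.
Saturation requires V_DS ≥ V_GS − V_t = 0.993 V; 2.06 ≥ 0.993 ✓.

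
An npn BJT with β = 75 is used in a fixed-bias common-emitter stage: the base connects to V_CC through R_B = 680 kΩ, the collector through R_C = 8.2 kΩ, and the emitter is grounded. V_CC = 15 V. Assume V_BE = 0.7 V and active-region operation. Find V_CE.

Base loop: V_CC = I_B·R_B + V_BE, so I_B = (15 − 0.7)/680 kΩ = 0.021 mA.
In the active region I_C = β·I_B = 75 × 0.021 = 1.58 mA.
Collector loop: V_CE = V_CC − I_C·R_C = 15 − 1.58×8.2 = 2.07 V.
Since V_CE = 2.07 V > V_CE(sat) ≈ 0.2 V, the transistor is in the active region as assumed.

V_CE ≈ 2.1 V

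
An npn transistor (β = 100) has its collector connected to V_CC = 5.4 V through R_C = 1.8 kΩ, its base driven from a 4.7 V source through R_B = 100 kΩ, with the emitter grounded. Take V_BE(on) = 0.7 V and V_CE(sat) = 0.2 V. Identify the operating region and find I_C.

Assume active: I_B = (4.7 − 0.7)/100 = 0.04 mA, giving I_C = β·I_B = 4 mA.
But then V_CE = 5.4 − 4×1.8 = -1.8 V < V_CE(sat) = 0.2 V — impossible in the active region.
So the transistor is saturated. With V_CE = 0.2 V, I_C = (V_CC − 0.2)/R_C = 5.2/1.8 = 2.89 mA.
Check: β·I_B = 4 mA > I_C = 2.89 mA, confirming saturation.

saturation; I_C ≈ 2.9 mA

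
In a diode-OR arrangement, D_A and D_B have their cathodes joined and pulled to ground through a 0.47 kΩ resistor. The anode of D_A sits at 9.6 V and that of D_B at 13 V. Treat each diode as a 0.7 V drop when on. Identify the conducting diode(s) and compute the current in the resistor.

Assume both conduct. Then node N would need to be at both 9.6−0.7 = 8.9 V and 13−0.7 = 12.3 V, which is impossible.
Assume only D_B conducts: V_N = 13 − 0.7 = 12.3 V, so I_R = 12.3/0.47 = 26.2 mA.
Check D_A: its anode-to-cathode voltage is 9.6 − 12.3 = -2.7 V < 0.7 V, so it is off. The assumption is consistent.

Only D_B conducts; I_R ≈ 26 mA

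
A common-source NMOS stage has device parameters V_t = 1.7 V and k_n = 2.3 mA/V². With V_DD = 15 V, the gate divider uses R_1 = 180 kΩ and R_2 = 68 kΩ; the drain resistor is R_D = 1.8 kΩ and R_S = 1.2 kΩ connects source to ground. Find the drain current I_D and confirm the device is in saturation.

V_G = V_DD·R_2/(R_1+R_2) = 15×68/248 = 4.11 V.
Assume saturation: I_D = (k_n/2)(V_GS − V_t)² with V_GS = V_G − I_D·R_S = 4.11 − 1.2·I_D.
Substituting gives 1.66·I_D² − 7.66·I_D + 6.7 = 0, with roots I_D = 1.17 or 3.46 mA.
The root I_D = 3.46 mA gives V_GS = -0.0334 V ≤ V_t, so take I_D = 1.17 mA.
Then V_GS = 2.71 V and V_DS = V_DD − I_D(R_D+R_S) = 15 − 1.17×3 = 11.5 V.
Saturation requires V_DS ≥ V_GS − V_t = 1.01 V; 11.5 ≥ 1.01 ✓.

I_D ≈ 1.2 mA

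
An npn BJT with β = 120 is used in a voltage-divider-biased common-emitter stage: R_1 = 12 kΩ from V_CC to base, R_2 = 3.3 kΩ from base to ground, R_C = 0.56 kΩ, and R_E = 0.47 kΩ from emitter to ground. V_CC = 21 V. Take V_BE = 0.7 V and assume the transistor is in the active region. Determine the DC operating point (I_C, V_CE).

I_C ≈ 7.7 mA, V_CE ≈ 13 V

Thevenize the base divider: V_Th = V_CC·R_2/(R_1+R_2) = 21×3.3/15.3 = 4.53 V, R_Th = R_1‖R_2 = 2.59 kΩ.
Base-emitter loop: V_Th = I_B·R_Th + V_BE + (β+1)I_B·R_E, so I_B = (4.53 − 0.7) / (2.59 + 121×0.47) = 0.0644 mA.
I_C = β·I_B = 120×0.0644 = 7.73 mA, and I_E = (β+1)I_B = 7.79 mA.
V_CE = V_CC − I_C·R_C − I_E·R_E = 21 − 7.73×0.56 − 7.79×0.47 = 13 V.
V_CE = 13 V > 0.2 V confirms active-region operation.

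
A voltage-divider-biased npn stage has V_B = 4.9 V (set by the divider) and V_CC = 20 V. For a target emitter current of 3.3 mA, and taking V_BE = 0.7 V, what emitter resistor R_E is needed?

V_E = V_B − V_BE = 4.9 − 0.7 = 4.2 V.
R_E = V_E / I_E = 4.2 / 3.3 = 1.27 kΩ.

R_E ≈ 1.3 kΩ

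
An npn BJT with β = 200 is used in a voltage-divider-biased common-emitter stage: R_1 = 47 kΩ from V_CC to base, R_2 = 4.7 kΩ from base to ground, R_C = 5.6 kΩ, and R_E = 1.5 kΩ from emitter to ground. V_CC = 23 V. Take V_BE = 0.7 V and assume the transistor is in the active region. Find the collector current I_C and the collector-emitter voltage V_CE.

I_C ≈ 0.91 mA, V_CE ≈ 17 V

Thevenize the base divider: V_Th = V_CC·R_2/(R_1+R_2) = 23×4.7/51.7 = 2.09 V, R_Th = R_1‖R_2 = 4.27 kΩ.
Base-emitter loop: V_Th = I_B·R_Th + V_BE + (β+1)I_B·R_E, so I_B = (2.09 − 0.7) / (4.27 + 201×1.5) = 0.00455 mA.
I_C = β·I_B = 200×0.00455 = 0.91 mA, and I_E = (β+1)I_B = 0.914 mA.
V_CE = V_CC − I_C·R_C − I_E·R_E = 23 − 0.91×5.6 − 0.914×1.5 = 16.5 V.
V_CE = 16.5 V > 0.2 V confirms active-region operation.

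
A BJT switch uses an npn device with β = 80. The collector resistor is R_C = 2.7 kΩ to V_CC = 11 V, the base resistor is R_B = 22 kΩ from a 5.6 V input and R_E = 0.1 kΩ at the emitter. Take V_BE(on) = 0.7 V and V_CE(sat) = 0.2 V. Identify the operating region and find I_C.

saturation; I_C ≈ 3.8 mA

Assume active: I_B = (5.6 − 0.7)/(22 + 81×0.1) = 0.163 mA, I_C = β·I_B = 13 mA.
Then V_CE = 11 − 13×2.7 − 13.2×0.1 = -25.5 V < 0.2 V — the active assumption fails.
Re-solve with V_CE = 0.2 V. KCL at the emitter: V_E/R_E = (V_BB−0.7−V_E)/R_B + (V_CC−0.2−V_E)/R_C, giving V_E = 0.405 V.
I_C = (V_CC − 0.2 − V_E)/R_C = (10.8 − 0.405)/2.7 = 3.85 mA.
Check: I_B = (4.9 − 0.405)/22 = 0.204 mA, and β·I_B = 16.3 mA > I_C, confirming saturation.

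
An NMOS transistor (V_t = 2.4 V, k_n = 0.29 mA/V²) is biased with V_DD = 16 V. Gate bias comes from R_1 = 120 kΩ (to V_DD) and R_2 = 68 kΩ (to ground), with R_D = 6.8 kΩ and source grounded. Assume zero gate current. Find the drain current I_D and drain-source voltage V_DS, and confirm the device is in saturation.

V_G = V_DD·R_2/(R_1+R_2) = 16×68/188 = 5.79 V. With the source grounded, V_GS = V_G = 5.79 V.
Assume saturation: I_D = (k_n/2)(V_GS − V_t)² = (0.29/2)×(5.79 − 2.4)² = 0.145×3.39² = 1.66 mA.
V_DS = V_DD − I_D·R_D = 16 − 1.66×6.8 = 4.69 V.
Saturation requires V_DS ≥ V_GS − V_t = 3.39 V; 4.69 ≥ 3.39 ✓.

I_D ≈ 1.7 mA, V_DS ≈ 4.7 V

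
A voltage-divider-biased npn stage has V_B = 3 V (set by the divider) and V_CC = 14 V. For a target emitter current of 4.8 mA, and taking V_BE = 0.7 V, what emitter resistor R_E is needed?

R_E ≈ 0.48 kΩ

V_E = V_B − V_BE = 3 − 0.7 = 2.3 V.
R_E = V_E / I_E = 2.3 / 4.8 = 0.479 kΩ.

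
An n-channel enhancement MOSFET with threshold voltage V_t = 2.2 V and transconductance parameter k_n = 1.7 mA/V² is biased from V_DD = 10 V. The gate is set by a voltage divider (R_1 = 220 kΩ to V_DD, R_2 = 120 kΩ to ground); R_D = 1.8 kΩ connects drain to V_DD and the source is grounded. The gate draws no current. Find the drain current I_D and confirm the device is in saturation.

I_D ≈ 1.5 mA

V_G = V_DD·R_2/(R_1+R_2) = 10×120/340 = 3.53 V. With the source grounded, V_GS = V_G = 3.53 V.
Assume saturation: I_D = (k_n/2)(V_GS − V_t)² = (1.7/2)×(3.53 − 2.2)² = 0.85×1.33² = 1.5 mA.
V_DS = V_DD − I_D·R_D = 10 − 1.5×1.8 = 7.3 V.
Saturation requires V_DS ≥ V_GS − V_t = 1.33 V; 7.3 ≥ 1.33 ✓.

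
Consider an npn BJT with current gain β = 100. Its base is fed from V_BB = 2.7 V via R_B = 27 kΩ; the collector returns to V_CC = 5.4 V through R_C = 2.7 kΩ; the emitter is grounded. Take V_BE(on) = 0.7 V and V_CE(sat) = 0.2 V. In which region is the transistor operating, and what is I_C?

Assume active: I_B = (2.7 − 0.7)/27 = 0.0741 mA, giving I_C = β·I_B = 7.41 mA.
But then V_CE = 5.4 − 7.41×2.7 = -14.6 V < V_CE(sat) = 0.2 V — impossible in the active region.
So the transistor is saturated. With V_CE = 0.2 V, I_C = (V_CC − 0.2)/R_C = 5.2/2.7 = 1.93 mA.
Check: β·I_B = 7.41 mA > I_C = 1.93 mA, confirming saturation.

saturation; I_C ≈ 1.9 mA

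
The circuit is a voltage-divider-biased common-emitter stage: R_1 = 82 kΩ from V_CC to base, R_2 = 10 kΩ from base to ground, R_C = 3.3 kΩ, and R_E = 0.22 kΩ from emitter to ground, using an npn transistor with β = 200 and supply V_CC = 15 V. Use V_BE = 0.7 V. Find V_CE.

V_CE ≈ 2.7 V

Thevenize the base divider: V_Th = V_CC·R_2/(R_1+R_2) = 15×10/92 = 1.63 V, R_Th = R_1‖R_2 = 8.91 kΩ.
Base-emitter loop: V_Th = I_B·R_Th + V_BE + (β+1)I_B·R_E, so I_B = (1.63 − 0.7) / (8.91 + 201×0.22) = 0.0175 mA.
I_C = β·I_B = 200×0.0175 = 3.5 mA, and I_E = (β+1)I_B = 3.52 mA.
V_CE = V_CC − I_C·R_C − I_E·R_E = 15 − 3.5×3.3 − 3.52×0.22 = 2.67 V.
V_CE = 2.67 V > 0.2 V confirms active-region operation.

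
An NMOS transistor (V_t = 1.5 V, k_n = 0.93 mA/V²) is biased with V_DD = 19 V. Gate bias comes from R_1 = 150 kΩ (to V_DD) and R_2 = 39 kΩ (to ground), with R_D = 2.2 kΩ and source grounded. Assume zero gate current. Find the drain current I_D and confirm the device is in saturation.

V_G = V_DD·R_2/(R_1+R_2) = 19×39/189 = 3.92 V. With the source grounded, V_GS = V_G = 3.92 V.
Assume saturation: I_D = (k_n/2)(V_GS − V_t)² = (0.93/2)×(3.92 − 1.5)² = 0.465×2.42² = 2.72 mA.
V_DS = V_DD − I_D·R_D = 19 − 2.72×2.2 = 13 V.
Saturation requires V_DS ≥ V_GS − V_t = 2.42 V; 13 ≥ 2.42 ✓.

I_D ≈ 2.7 mA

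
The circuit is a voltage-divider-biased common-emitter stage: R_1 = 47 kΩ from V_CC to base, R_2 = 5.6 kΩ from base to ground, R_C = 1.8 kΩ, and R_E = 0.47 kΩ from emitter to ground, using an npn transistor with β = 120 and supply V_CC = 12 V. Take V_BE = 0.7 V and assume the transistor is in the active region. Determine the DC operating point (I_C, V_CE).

Thevenize the base divider: V_Th = V_CC·R_2/(R_1+R_2) = 12×5.6/52.6 = 1.28 V, R_Th = R_1‖R_2 = 5 kΩ.
Base-emitter loop: V_Th = I_B·R_Th + V_BE + (β+1)I_B·R_E, so I_B = (1.28 − 0.7) / (5 + 121×0.47) = 0.00933 mA.
I_C = β·I_B = 120×0.00933 = 1.12 mA, and I_E = (β+1)I_B = 1.13 mA.
V_CE = V_CC − I_C·R_C − I_E·R_E = 12 − 1.12×1.8 − 1.13×0.47 = 9.45 V.
V_CE = 9.45 V > 0.2 V confirms active-region operation.

I_C ≈ 1.1 mA, V_CE ≈ 9.5 V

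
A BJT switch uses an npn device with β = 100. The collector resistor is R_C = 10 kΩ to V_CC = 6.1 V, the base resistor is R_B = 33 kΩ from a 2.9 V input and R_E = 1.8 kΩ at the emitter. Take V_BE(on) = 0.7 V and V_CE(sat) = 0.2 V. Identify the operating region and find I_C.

saturation; I_C ≈ 0.49 mA

Assume active: I_B = (2.9 − 0.7)/(33 + 101×1.8) = 0.0102 mA, I_C = β·I_B = 1.02 mA.
Then V_CE = 6.1 − 1.02×10 − 1.03×1.8 = -6 V < 0.2 V — the active assumption fails.
Re-solve with V_CE = 0.2 V. KCL at the emitter: V_E/R_E = (V_BB−0.7−V_E)/R_B + (V_CC−0.2−V_E)/R_C, giving V_E = 0.957 V.
I_C = (V_CC − 0.2 − V_E)/R_C = (5.9 − 0.957)/10 = 0.494 mA.
Check: I_B = (2.2 − 0.957)/33 = 0.0377 mA, and β·I_B = 3.77 mA > I_C, confirming saturation.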